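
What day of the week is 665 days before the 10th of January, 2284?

Thursday

Jan 10, 2284 is a Thursday.
665 mod 7 = 0, so 665 days before a Thursday is Thursday − 0 = Thursday.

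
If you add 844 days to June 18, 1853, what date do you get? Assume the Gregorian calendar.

+365 (one year) → Jun 18, 1854 (479 left).
+365 (one year) → Jun 18, 1855 (114 left).
Jun has 30 days: +13 → Jul 1, 1855 (101 left).
Jul has 31 days: +31 → Aug 1, 1855 (70 left).
Aug has 31 days: +31 → Sep 1, 1855 (39 left).
Sep has 30 days: +30 → Oct 1, 1855 (9 left).
+9 → Oct 10, 1855.

October 10, 1855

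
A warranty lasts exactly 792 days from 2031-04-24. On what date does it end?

June 24, 2033

+366 (one year; includes Feb 29, 2032) → Apr 24, 2032 (426 left).
+365 (one year) → Apr 24, 2033 (61 left).
Apr has 30 days: +7 → May 1, 2033 (54 left).
May has 31 days: +31 → Jun 1, 2033 (23 left).
+23 → Jun 24, 2033.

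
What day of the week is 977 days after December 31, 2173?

Dec 31, 2173 is a Friday.
977 mod 7 = 4, so 977 days after a Friday is Friday + 4 = Tuesday.

Tuesday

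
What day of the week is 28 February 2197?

Tuesday

Doomsday rule: the anchor day for the 2100s is Sunday. For year 97: 97÷12 = 8 r 1, and 1÷4 = 0, so 8+1+0 = 9.
Sunday + 9 ≡ Tuesday — that's 2197's doomsday.
In February the doomsday date is Feb 28 (2197 is not a leap year).
Feb 28 is the doomsday itself: Tuesday.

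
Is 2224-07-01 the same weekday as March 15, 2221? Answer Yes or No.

Yes

From Mar 15, 2221 to Jul 1, 2224 is 1204 days.
1204 mod 7 = 0, so they are the same weekday.
(Mar 15, 2221 is a Thursday; Jul 1, 2224 is a Thursday.)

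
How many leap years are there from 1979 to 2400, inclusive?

Multiples of 4 in [1979,2400]: 106.
Of those, multiples of 100: 5 (not leap unless ÷400).
Multiples of 400: 2.
Leap years = 106 − 5 + 2 = 103.

103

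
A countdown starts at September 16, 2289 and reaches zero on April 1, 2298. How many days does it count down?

Sep 16, 2289 → Sep 16, 2290: 365 days.
Sep 16, 2290 → Sep 16, 2291: 365 days.
Sep 16, 2291 → Sep 16, 2292: 366 days (Feb 29, 2292 is in that span).
Sep 16, 2292 → Sep 16, 2293: 365 days.
Sep 16, 2293 → Sep 16, 2294: 365 days.
Sep 16, 2294 → Sep 16, 2295: 365 days.
Sep 16, 2295 → Sep 16, 2296: 366 days (Feb 29, 2296 is in that span).
Sep 16, 2296 → Sep 16, 2297: 365 days.
Sep 16, 2297 → Oct 16, 2297: 30 days (September has 30).
Oct 16, 2297 → Nov 16, 2297: 31 days (October has 31).
Nov 16, 2297 → Dec 16, 2297: 30 days (November has 30).
Dec 16, 2297 → Jan 16, 2298: 31 days (December has 31).
Jan 16, 2298 → Feb 16, 2298: 31 days (January has 31).
Feb 16, 2298 → Mar 16, 2298: 28 days (February has 28).
Mar 16, 2298 → Apr 1, 2298: 16 days.
Total: 3119 days.

3119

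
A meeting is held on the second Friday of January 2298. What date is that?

January 14, 2298

January 1, 2298 is a Saturday.
The first Friday is therefore January 7 (6 days later).
The second Friday is 7 + 1×7 = January 14.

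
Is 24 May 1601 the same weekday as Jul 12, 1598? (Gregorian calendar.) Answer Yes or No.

From Jul 12, 1598 to May 24, 1601 is 1047 days.
1047 mod 7 = 4, so they are different weekdays.
(Jul 12, 1598 is a Sunday; May 24, 1601 is a Thursday.)

No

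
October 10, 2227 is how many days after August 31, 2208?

Aug 31, 2208 → Aug 31, 2209: 365 days.
Aug 31, 2209 → Aug 31, 2210: 365 days.
Aug 31, 2210 → Aug 31, 2211: 365 days.
Aug 31, 2211 → Aug 31, 2212: 366 days (Feb 29, 2212 is in that span).
Aug 31, 2212 → Aug 31, 2213: 365 days.
Aug 31, 2213 → Aug 31, 2214: 365 days.
Aug 31, 2214 → Aug 31, 2215: 365 days.
Aug 31, 2215 → Aug 31, 2216: 366 days (Feb 29, 2216 is in that span).
Aug 31, 2216 → Aug 31, 2217: 365 days.
Aug 31, 2217 → Aug 31, 2218: 365 days.
Aug 31, 2218 → Aug 31, 2219: 365 days.
Aug 31, 2219 → Aug 31, 2220: 366 days (Feb 29, 2220 is in that span).
Aug 31, 2220 → Aug 31, 2221: 365 days.
Aug 31, 2221 → Aug 31, 2222: 365 days.
Aug 31, 2222 → Aug 31, 2223: 365 days.
Aug 31, 2223 → Aug 31, 2224: 366 days (Feb 29, 2224 is in that span).
Aug 31, 2224 → Aug 31, 2225: 365 days.
Aug 31, 2225 → Aug 31, 2226: 365 days.
Aug 31, 2226 → Aug 31, 2227: 365 days.
Aug 31, 2227 → Sep 30, 2227: 30 days (August has 31).
Sep 30, 2227 → Oct 10, 2227: 10 days.
Total: 6979 days.

6979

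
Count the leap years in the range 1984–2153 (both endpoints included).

42

Multiples of 4 in [1984,2153]: 43.
Of those, multiples of 100: 2 (not leap unless ÷400).
Multiples of 400: 1.
Leap years = 43 − 2 + 1 = 42.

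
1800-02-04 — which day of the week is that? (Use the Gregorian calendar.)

Doomsday rule: the anchor day for the 1800s is Friday. For year 00: 0÷12 = 0 r 0, and 0÷4 = 0, so 0+0+0 = 0.
Friday + 0 ≡ Friday — that's 1800's doomsday.
In February the doomsday date is Feb 28 (1800 is not a leap year (divisible by 100 but not 400)).
Feb 4 is 24 days before Feb 28; 24 mod 7 = 3, so Friday − 3 = Tuesday.

Tuesday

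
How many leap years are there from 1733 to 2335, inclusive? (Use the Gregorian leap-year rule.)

145

Multiples of 4 in [1733,2335]: 150.
Of those, multiples of 100: 6 (not leap unless ÷400).
Multiples of 400: 1.
Leap years = 150 − 6 + 1 = 145.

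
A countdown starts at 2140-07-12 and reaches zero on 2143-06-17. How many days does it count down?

1070

Jul 12, 2140 → Jul 12, 2141: 365 days.
Jul 12, 2141 → Jul 12, 2142: 365 days.
Jul 12, 2142 → Aug 12, 2142: 31 days (July has 31).
Aug 12, 2142 → Sep 12, 2142: 31 days (August has 31).
Sep 12, 2142 → Oct 12, 2142: 30 days (September has 30).
Oct 12, 2142 → Nov 12, 2142: 31 days (October has 31).
Nov 12, 2142 → Dec 12, 2142: 30 days (November has 30).
Dec 12, 2142 → Jan 12, 2143: 31 days (December has 31).
Jan 12, 2143 → Feb 12, 2143: 31 days (January has 31).
Feb 12, 2143 → Mar 12, 2143: 28 days (February has 28).
Mar 12, 2143 → Apr 12, 2143: 31 days (March has 31).
Apr 12, 2143 → May 12, 2143: 30 days (April has 30).
May 12, 2143 → Jun 12, 2143: 31 days (May has 31).
Jun 12, 2143 → Jun 17, 2143: 5 days.
Total: 1070 days.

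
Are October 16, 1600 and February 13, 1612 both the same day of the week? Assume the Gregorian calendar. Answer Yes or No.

Yes

From Oct 16, 1600 to Feb 13, 1612 is 4137 days.
4137 mod 7 = 0, so they are the same weekday.
(Oct 16, 1600 is a Monday; Feb 13, 1612 is a Monday.)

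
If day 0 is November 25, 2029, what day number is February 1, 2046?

5912

Nov 25, 2029 → Nov 25, 2030: 365 days.
Nov 25, 2030 → Nov 25, 2031: 365 days.
Nov 25, 2031 → Nov 25, 2032: 366 days (Feb 29, 2032 is in that span).
Nov 25, 2032 → Nov 25, 2033: 365 days.
Nov 25, 2033 → Nov 25, 2034: 365 days.
Nov 25, 2034 → Nov 25, 2035: 365 days.
Nov 25, 2035 → Nov 25, 2036: 366 days (Feb 29, 2036 is in that span).
Nov 25, 2036 → Nov 25, 2037: 365 days.
Nov 25, 2037 → Nov 25, 2038: 365 days.
Nov 25, 2038 → Nov 25, 2039: 365 days.
Nov 25, 2039 → Nov 25, 2040: 366 days (Feb 29, 2040 is in that span).
Nov 25, 2040 → Nov 25, 2041: 365 days.
Nov 25, 2041 → Nov 25, 2042: 365 days.
Nov 25, 2042 → Nov 25, 2043: 365 days.
Nov 25, 2043 → Nov 25, 2044: 366 days (Feb 29, 2044 is in that span).
Nov 25, 2044 → Nov 25, 2045: 365 days.
Nov 25, 2045 → Dec 25, 2045: 30 days (November has 30).
Dec 25, 2045 → Jan 25, 2046: 31 days (December has 31).
Jan 25, 2046 → Feb 1, 2046: 7 days.
Total: 5912 days.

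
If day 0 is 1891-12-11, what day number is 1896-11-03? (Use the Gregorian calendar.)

Dec 11, 1891 → Dec 11, 1892: 366 days (Feb 29, 1892 is in that span).
Dec 11, 1892 → Dec 11, 1893: 365 days.
Dec 11, 1893 → Dec 11, 1894: 365 days.
Dec 11, 1894 → Dec 11, 1895: 365 days.
Dec 11, 1895 → Jan 11, 1896: 31 days (December has 31).
Jan 11, 1896 → Feb 11, 1896: 31 days (January has 31).
Feb 11, 1896 → Mar 11, 1896: 29 days (February has 29).
Mar 11, 1896 → Apr 11, 1896: 31 days (March has 31).
Apr 11, 1896 → May 11, 1896: 30 days (April has 30).
May 11, 1896 → Jun 11, 1896: 31 days (May has 31).
Jun 11, 1896 → Jul 11, 1896: 30 days (June has 30).
Jul 11, 1896 → Aug 11, 1896: 31 days (July has 31).
Aug 11, 1896 → Sep 11, 1896: 31 days (August has 31).
Sep 11, 1896 → Oct 11, 1896: 30 days (September has 30).
Oct 11, 1896 → Nov 3, 1896: 23 days.
Total: 1789 days.

1789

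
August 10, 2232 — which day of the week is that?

Friday

Doomsday rule: the anchor day for the 2200s is Friday. For year 32: 32÷12 = 2 r 8, and 8÷4 = 2, so 2+8+2 = 12.
Friday + 12 ≡ Wednesday — that's 2232's doomsday.
In August the doomsday date is Aug 8.
Aug 10 is 2 days after Aug 8; 2 mod 7 = 2, so Wednesday + 2 = Friday.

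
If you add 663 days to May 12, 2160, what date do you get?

+365 (one year) → May 12, 2161 (298 left).
May has 31 days: +20 → Jun 1, 2161 (278 left).
Jun has 30 days: +30 → Jul 1, 2161 (248 left).
Jul has 31 days: +31 → Aug 1, 2161 (217 left).
Aug has 31 days: +31 → Sep 1, 2161 (186 left).
Sep has 30 days: +30 → Oct 1, 2161 (156 left).
Oct has 31 days: +31 → Nov 1, 2161 (125 left).
Nov has 30 days: +30 → Dec 1, 2161 (95 left).
Dec has 31 days: +31 → Jan 1, 2162 (64 left).
Jan has 31 days: +31 → Feb 1, 2162 (33 left).
Feb has 28 days: +28 → Mar 1, 2162 (5 left).
+5 → Mar 6, 2162.

March 6, 2162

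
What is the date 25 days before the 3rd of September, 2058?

August 9, 2058

−3 → Aug 31, 2058 (end of Aug, 31 days; 22 left).
−22 → Aug 9, 2058.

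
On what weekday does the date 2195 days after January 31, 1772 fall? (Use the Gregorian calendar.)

First find the weekday of Jan 31, 1772. Doomsday rule: the anchor day for the 1700s is Sunday. For year 72: 72÷12 = 6 r 0, and 0÷4 = 0, so 6+0+0 = 6.
Sunday + 6 ≡ Saturday — that's 1772's doomsday.
In January the doomsday date is Jan 4 (1772 is a leap year (divisible by 4)).
Jan 31 is 27 days after Jan 4; 27 mod 7 = 6, so Saturday + 6 = Friday.
2195 mod 7 = 4, so 2195 days after a Friday is Friday + 4 = Tuesday.

Tuesday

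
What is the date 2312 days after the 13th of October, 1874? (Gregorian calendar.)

February 10, 1881

+365 (one year) → Oct 13, 1875 (1947 left).
+366 (one year; includes Feb 29, 1876) → Oct 13, 1876 (1581 left).
+365 (one year) → Oct 13, 1877 (1216 left).
+365 (one year) → Oct 13, 1878 (851 left).
+365 (one year) → Oct 13, 1879 (486 left).
+366 (one year; includes Feb 29, 1880) → Oct 13, 1880 (120 left).
Oct has 31 days: +19 → Nov 1, 1880 (101 left).
Nov has 30 days: +30 → Dec 1, 1880 (71 left).
Dec has 31 days: +31 → Jan 1, 1881 (40 left).
Jan has 31 days: +31 → Feb 1, 1881 (9 left).
+9 → Feb 10, 1881.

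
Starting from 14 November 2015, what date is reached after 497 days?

+366 (one year; includes Feb 29, 2016) → Nov 14, 2016 (131 left).
Nov has 30 days: +17 → Dec 1, 2016 (114 left).
Dec has 31 days: +31 → Jan 1, 2017 (83 left).
Jan has 31 days: +31 → Feb 1, 2017 (52 left).
Feb has 28 days: +28 → Mar 1, 2017 (24 left).
+24 → Mar 25, 2017.

March 25, 2017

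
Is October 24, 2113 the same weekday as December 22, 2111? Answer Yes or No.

Yes

From Dec 22, 2111 to Oct 24, 2113 is 672 days.
672 mod 7 = 0, so they are the same weekday.
(Dec 22, 2111 is a Tuesday; Oct 24, 2113 is a Tuesday.)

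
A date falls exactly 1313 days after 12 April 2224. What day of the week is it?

First find the weekday of Apr 12, 2224. Doomsday rule: the anchor day for the 2200s is Friday. For year 24: 24÷12 = 2 r 0, and 0÷4 = 0, so 2+0+0 = 2.
Friday + 2 ≡ Sunday — that's 2224's doomsday.
In April the doomsday date is Apr 4.
Apr 12 is 8 days after Apr 4; 8 mod 7 = 1, so Sunday + 1 = Monday.
1313 mod 7 = 4, so 1313 days after a Monday is Monday + 4 = Friday.

Friday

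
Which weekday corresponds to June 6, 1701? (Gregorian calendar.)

Doomsday rule: the anchor day for the 1700s is Sunday. For year 01: 1÷12 = 0 r 1, and 1÷4 = 0, so 0+1+0 = 1.
Sunday + 1 ≡ Monday — that's 1701's doomsday.
In June the doomsday date is Jun 6.
Jun 6 is the doomsday itself: Monday.

Monday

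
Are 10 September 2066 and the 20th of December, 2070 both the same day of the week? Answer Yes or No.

From Sep 10, 2066 to Dec 20, 2070 is 1562 days.
1562 mod 7 = 1, so they are different weekdays.
(Sep 10, 2066 is a Friday; Dec 20, 2070 is a Saturday.)

No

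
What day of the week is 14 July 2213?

Wednesday

Doomsday rule: the anchor day for the 2200s is Friday. For year 13: 13÷12 = 1 r 1, and 1÷4 = 0, so 1+1+0 = 2.
Friday + 2 ≡ Sunday — that's 2213's doomsday.
In July the doomsday date is Jul 11.
Jul 14 is 3 days after Jul 11; 3 mod 7 = 3, so Sunday + 3 = Wednesday.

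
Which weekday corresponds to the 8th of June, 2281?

Doomsday rule: the anchor day for the 2200s is Friday. For year 81: 81÷12 = 6 r 9, and 9÷4 = 2, so 6+9+2 = 17.
Friday + 17 ≡ Monday — that's 2281's doomsday.
In June the doomsday date is Jun 6.
Jun 8 is 2 days after Jun 6; 2 mod 7 = 2, so Monday + 2 = Wednesday.

Wednesday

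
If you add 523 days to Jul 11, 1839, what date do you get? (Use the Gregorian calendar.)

+366 (one year; includes Feb 29, 1840) → Jul 11, 1840 (157 left).
Jul has 31 days: +21 → Aug 1, 1840 (136 left).
Aug has 31 days: +31 → Sep 1, 1840 (105 left).
Sep has 30 days: +30 → Oct 1, 1840 (75 left).
Oct has 31 days: +31 → Nov 1, 1840 (44 left).
Nov has 30 days: +30 → Dec 1, 1840 (14 left).
+14 → Dec 15, 1840.

December 15, 1840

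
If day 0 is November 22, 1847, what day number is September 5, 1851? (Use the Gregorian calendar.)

1383

Nov 22, 1847 → Nov 22, 1848: 366 days (Feb 29, 1848 is in that span).
Nov 22, 1848 → Nov 22, 1849: 365 days.
Nov 22, 1849 → Nov 22, 1850: 365 days.
Nov 22, 1850 → Dec 22, 1850: 30 days (November has 30).
Dec 22, 1850 → Jan 22, 1851: 31 days (December has 31).
Jan 22, 1851 → Feb 22, 1851: 31 days (January has 31).
Feb 22, 1851 → Mar 22, 1851: 28 days (February has 28).
Mar 22, 1851 → Apr 22, 1851: 31 days (March has 31).
Apr 22, 1851 → May 22, 1851: 30 days (April has 30).
May 22, 1851 → Jun 22, 1851: 31 days (May has 31).
Jun 22, 1851 → Jul 22, 1851: 30 days (June has 30).
Jul 22, 1851 → Aug 22, 1851: 31 days (July has 31).
Aug 22, 1851 → Sep 5, 1851: 14 days.
Total: 1383 days.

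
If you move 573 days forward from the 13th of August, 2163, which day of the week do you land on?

Aug 13, 2163 is a Saturday.
573 mod 7 = 6, so 573 days after a Saturday is Saturday + 6 = Friday.

Friday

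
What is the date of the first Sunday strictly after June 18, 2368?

Jun 18, 2368 is a Tuesday.
From Tuesday to the next Sunday is 5 days.
Jun 18, 2368 + 5 = Jun 23, 2368.

June 23, 2368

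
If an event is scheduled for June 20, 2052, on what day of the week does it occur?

Doomsday rule: the anchor day for the 2000s is Tuesday. For year 52: 52÷12 = 4 r 4, and 4÷4 = 1, so 4+4+1 = 9.
Tuesday + 9 ≡ Thursday — that's 2052's doomsday.
In June the doomsday date is Jun 6.
Jun 20 is 14 days after Jun 6; 14 mod 7 = 0, so Thursday + 0 = Thursday.

Thursday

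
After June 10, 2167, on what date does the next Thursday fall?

Jun 10, 2167 is a Wednesday.
From Wednesday to the next Thursday is 1 day.
Jun 10, 2167 + 1 = Jun 11, 2167.

June 11, 2167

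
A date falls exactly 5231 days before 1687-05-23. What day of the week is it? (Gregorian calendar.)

May 23, 1687 is a Friday.
5231 mod 7 = 2, so 5231 days before a Friday is Friday − 2 = Wednesday.

Wednesday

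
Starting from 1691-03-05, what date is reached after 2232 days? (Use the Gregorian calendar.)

+366 (one year; includes Feb 29, 1692) → Mar 5, 1692 (1866 left).
+365 (one year) → Mar 5, 1693 (1501 left).
+365 (one year) → Mar 5, 1694 (1136 left).
+365 (one year) → Mar 5, 1695 (771 left).
+366 (one year; includes Feb 29, 1696) → Mar 5, 1696 (405 left).
+365 (one year) → Mar 5, 1697 (40 left).
Mar has 31 days: +27 → Apr 1, 1697 (13 left).
+13 → Apr 14, 1697.

April 14, 1697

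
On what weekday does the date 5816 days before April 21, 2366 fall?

First find the weekday of Apr 21, 2366. Doomsday rule: the anchor day for the 2300s is Wednesday. For year 66: 66÷12 = 5 r 6, and 6÷4 = 1, so 5+6+1 = 12.
Wednesday + 12 ≡ Monday — that's 2366's doomsday.
In April the doomsday date is Apr 4.
Apr 21 is 17 days after Apr 4; 17 mod 7 = 3, so Monday + 3 = Thursday.
5816 mod 7 = 6, so 5816 days before a Thursday is Thursday − 6 = Friday.

Friday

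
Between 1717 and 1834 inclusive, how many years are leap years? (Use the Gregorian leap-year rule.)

28

Multiples of 4 in [1717,1834]: 29.
Of those, multiples of 100: 1 (not leap unless ÷400).
Multiples of 400: 0.
Leap years = 29 − 1 + 0 = 28.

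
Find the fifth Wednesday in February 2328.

February 1, 2328 is a Wednesday.
The first Wednesday is therefore February 1 (same day).
The fifth Wednesday is 1 + 4×7 = February 29.

February 29, 2328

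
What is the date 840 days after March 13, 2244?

+365 (one year) → Mar 13, 2245 (475 left).
+365 (one year) → Mar 13, 2246 (110 left).
Mar has 31 days: +19 → Apr 1, 2246 (91 left).
Apr has 30 days: +30 → May 1, 2246 (61 left).
May has 31 days: +31 → Jun 1, 2246 (30 left).
Jun has 30 days: +30 → Jul 1, 2246 (0 left).

July 1, 2246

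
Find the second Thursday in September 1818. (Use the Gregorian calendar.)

September 10, 1818

September 1, 1818 is a Tuesday.
The first Thursday is therefore September 3 (2 days later).
The second Thursday is 3 + 1×7 = September 10.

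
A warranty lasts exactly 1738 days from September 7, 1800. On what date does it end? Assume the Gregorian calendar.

+365 (one year) → Sep 7, 1801 (1373 left).
+365 (one year) → Sep 7, 1802 (1008 left).
+365 (one year) → Sep 7, 1803 (643 left).
+366 (one year; includes Feb 29, 1804) → Sep 7, 1804 (277 left).
Sep has 30 days: +24 → Oct 1, 1804 (253 left).
Oct has 31 days: +31 → Nov 1, 1804 (222 left).
Nov has 30 days: +30 → Dec 1, 1804 (192 left).
Dec has 31 days: +31 → Jan 1, 1805 (161 left).
Jan has 31 days: +31 → Feb 1, 1805 (130 left).
Feb has 28 days: +28 → Mar 1, 1805 (102 left).
Mar has 31 days: +31 → Apr 1, 1805 (71 left).
Apr has 30 days: +30 → May 1, 1805 (41 left).
May has 31 days: +31 → Jun 1, 1805 (10 left).
+10 → Jun 11, 1805.

June 11, 1805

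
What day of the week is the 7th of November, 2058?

Thursday

Doomsday rule: the anchor day for the 2000s is Tuesday. For year 58: 58÷12 = 4 r 10, and 10÷4 = 2, so 4+10+2 = 16.
Tuesday + 16 ≡ Thursday — that's 2058's doomsday.
In November the doomsday date is Nov 7.
Nov 7 is the doomsday itself: Thursday.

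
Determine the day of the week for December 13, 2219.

Doomsday rule: the anchor day for the 2200s is Friday. For year 19: 19÷12 = 1 r 7, and 7÷4 = 1, so 1+7+1 = 9.
Friday + 9 ≡ Sunday — that's 2219's doomsday.
In December the doomsday date is Dec 12.
Dec 13 is 1 day after Dec 12; 1 mod 7 = 1, so Sunday + 1 = Monday.

Monday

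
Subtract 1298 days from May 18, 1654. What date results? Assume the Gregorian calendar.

−365 (one year) → May 18, 1653 (933 left).
−365 (one year) → May 18, 1652 (568 left).
−366 (one year; includes Feb 29, 1652) → May 18, 1651 (202 left).
−18 → Apr 30, 1651 (end of Apr, 30 days; 184 left).
−30 → Mar 31, 1651 (end of Mar, 31 days; 154 left).
−31 → Feb 28, 1651 (end of Feb, 28 days; 123 left).
−28 → Jan 31, 1651 (end of Jan, 31 days; 95 left).
−31 → Dec 31, 1650 (end of Dec, 31 days; 64 left).
−31 → Nov 30, 1650 (end of Nov, 30 days; 33 left).
−30 → Oct 31, 1650 (end of Oct, 31 days; 3 left).
−3 → Oct 28, 1650.

October 28, 1650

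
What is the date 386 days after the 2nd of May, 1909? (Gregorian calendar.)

May 23, 1910

May has 31 days: +30 → Jun 1, 1909 (356 left).
Jun has 30 days: +30 → Jul 1, 1909 (326 left).
Jul has 31 days: +31 → Aug 1, 1909 (295 left).
Aug has 31 days: +31 → Sep 1, 1909 (264 left).
Sep has 30 days: +30 → Oct 1, 1909 (234 left).
Oct has 31 days: +31 → Nov 1, 1909 (203 left).
Nov has 30 days: +30 → Dec 1, 1909 (173 left).
Dec has 31 days: +31 → Jan 1, 1910 (142 left).
Jan has 31 days: +31 → Feb 1, 1910 (111 left).
Feb has 28 days: +28 → Mar 1, 1910 (83 left).
Mar has 31 days: +31 → Apr 1, 1910 (52 left).
Apr has 30 days: +30 → May 1, 1910 (22 left).
+22 → May 23, 1910.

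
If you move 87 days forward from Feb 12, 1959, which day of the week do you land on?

Feb 12, 1959 is a Thursday.
87 mod 7 = 3, so 87 days after a Thursday is Thursday + 3 = Sunday.

Sunday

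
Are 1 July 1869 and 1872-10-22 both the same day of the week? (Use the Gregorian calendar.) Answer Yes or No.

From Jul 1, 1869 to Oct 22, 1872 is 1209 days.
1209 mod 7 = 5, so they are different weekdays.
(Jul 1, 1869 is a Thursday; Oct 22, 1872 is a Tuesday.)

No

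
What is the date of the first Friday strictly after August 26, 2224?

Aug 26, 2224 is a Thursday.
From Thursday to the next Friday is 1 day.
Aug 26, 2224 + 1 = Aug 27, 2224.

August 27, 2224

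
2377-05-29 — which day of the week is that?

Doomsday rule: the anchor day for the 2300s is Wednesday. For year 77: 77÷12 = 6 r 5, and 5÷4 = 1, so 6+5+1 = 12.
Wednesday + 12 ≡ Monday — that's 2377's doomsday.
In May the doomsday date is May 9.
May 29 is 20 days after May 9; 20 mod 7 = 6, so Monday + 6 = Sunday.

Sunday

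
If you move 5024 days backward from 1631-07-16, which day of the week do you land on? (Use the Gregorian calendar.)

First find the weekday of Jul 16, 1631. Doomsday rule: the anchor day for the 1600s is Tuesday. For year 31: 31÷12 = 2 r 7, and 7÷4 = 1, so 2+7+1 = 10.
Tuesday + 10 ≡ Friday — that's 1631's doomsday.
In July the doomsday date is Jul 11.
Jul 16 is 5 days after Jul 11; 5 mod 7 = 5, so Friday + 5 = Wednesday.
5024 mod 7 = 5, so 5024 days before a Wednesday is Wednesday − 5 = Friday.

Friday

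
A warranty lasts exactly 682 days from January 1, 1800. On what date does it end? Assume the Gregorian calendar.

November 14, 1801

+365 (one year) → Jan 1, 1801 (317 left).
Jan has 31 days: +31 → Feb 1, 1801 (286 left).
Feb has 28 days: +28 → Mar 1, 1801 (258 left).
Mar has 31 days: +31 → Apr 1, 1801 (227 left).
Apr has 30 days: +30 → May 1, 1801 (197 left).
May has 31 days: +31 → Jun 1, 1801 (166 left).
Jun has 30 days: +30 → Jul 1, 1801 (136 left).
Jul has 31 days: +31 → Aug 1, 1801 (105 left).
Aug has 31 days: +31 → Sep 1, 1801 (74 left).
Sep has 30 days: +30 → Oct 1, 1801 (44 left).
Oct has 31 days: +31 → Nov 1, 1801 (13 left).
+13 → Nov 14, 1801.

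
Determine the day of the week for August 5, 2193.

Monday

Doomsday rule: the anchor day for the 2100s is Sunday. For year 93: 93÷12 = 7 r 9, and 9÷4 = 2, so 7+9+2 = 18.
Sunday + 18 ≡ Thursday — that's 2193's doomsday.
In August the doomsday date is Aug 8.
Aug 5 is 3 days before Aug 8; 3 mod 7 = 3, so Thursday − 3 = Monday.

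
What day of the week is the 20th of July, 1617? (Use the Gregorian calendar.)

Doomsday rule: the anchor day for the 1600s is Tuesday. For year 17: 17÷12 = 1 r 5, and 5÷4 = 1, so 1+5+1 = 7.
Tuesday + 7 ≡ Tuesday — that's 1617's doomsday.
In July the doomsday date is Jul 11.
Jul 20 is 9 days after Jul 11; 9 mod 7 = 2, so Tuesday + 2 = Thursday.

Thursday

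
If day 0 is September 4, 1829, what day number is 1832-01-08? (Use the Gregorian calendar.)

Sep 4, 1829 → Sep 4, 1830: 365 days.
Sep 4, 1830 → Sep 4, 1831: 365 days.
Sep 4, 1831 → Oct 4, 1831: 30 days (September has 30).
Oct 4, 1831 → Nov 4, 1831: 31 days (October has 31).
Nov 4, 1831 → Dec 4, 1831: 30 days (November has 30).
Dec 4, 1831 → Jan 4, 1832: 31 days (December has 31).
Jan 4, 1832 → Jan 8, 1832: 4 days.
Total: 856 days.

856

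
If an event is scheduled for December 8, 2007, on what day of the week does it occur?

Doomsday rule: the anchor day for the 2000s is Tuesday. For year 07: 7÷12 = 0 r 7, and 7÷4 = 1, so 0+7+1 = 8.
Tuesday + 8 ≡ Wednesday — that's 2007's doomsday.
In December the doomsday date is Dec 12.
Dec 8 is 4 days before Dec 12; 4 mod 7 = 4, so Wednesday − 4 = Saturday.

Saturday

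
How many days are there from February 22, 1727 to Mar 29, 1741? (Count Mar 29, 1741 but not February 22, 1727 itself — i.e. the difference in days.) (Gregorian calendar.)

Feb 22, 1727 → Feb 22, 1728: 365 days.
Feb 22, 1728 → Feb 22, 1729: 366 days (Feb 29, 1728 is in that span).
Feb 22, 1729 → Feb 22, 1730: 365 days.
Feb 22, 1730 → Feb 22, 1731: 365 days.
Feb 22, 1731 → Feb 22, 1732: 365 days.
Feb 22, 1732 → Feb 22, 1733: 366 days (Feb 29, 1732 is in that span).
Feb 22, 1733 → Feb 22, 1734: 365 days.
Feb 22, 1734 → Feb 22, 1735: 365 days.
Feb 22, 1735 → Feb 22, 1736: 365 days.
Feb 22, 1736 → Feb 22, 1737: 366 days (Feb 29, 1736 is in that span).
Feb 22, 1737 → Feb 22, 1738: 365 days.
Feb 22, 1738 → Feb 22, 1739: 365 days.
Feb 22, 1739 → Feb 22, 1740: 365 days.
Feb 22, 1740 → Feb 22, 1741: 366 days (Feb 29, 1740 is in that span).
Feb 22, 1741 → Mar 22, 1741: 28 days (February has 28).
Mar 22, 1741 → Mar 29, 1741: 7 days.
Total: 5149 days.

5149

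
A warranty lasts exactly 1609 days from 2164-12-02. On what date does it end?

April 29, 2169

+365 (one year) → Dec 2, 2165 (1244 left).
+365 (one year) → Dec 2, 2166 (879 left).
+365 (one year) → Dec 2, 2167 (514 left).
+366 (one year; includes Feb 29, 2168) → Dec 2, 2168 (148 left).
Dec has 31 days: +30 → Jan 1, 2169 (118 left).
Jan has 31 days: +31 → Feb 1, 2169 (87 left).
Feb has 28 days: +28 → Mar 1, 2169 (59 left).
Mar has 31 days: +31 → Apr 1, 2169 (28 left).
+28 → Apr 29, 2169.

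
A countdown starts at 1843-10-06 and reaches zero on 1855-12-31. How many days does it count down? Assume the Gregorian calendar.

4469

Oct 6, 1843 → Oct 6, 1844: 366 days (Feb 29, 1844 is in that span).
Oct 6, 1844 → Oct 6, 1845: 365 days.
Oct 6, 1845 → Oct 6, 1846: 365 days.
Oct 6, 1846 → Oct 6, 1847: 365 days.
Oct 6, 1847 → Oct 6, 1848: 366 days (Feb 29, 1848 is in that span).
Oct 6, 1848 → Oct 6, 1849: 365 days.
Oct 6, 1849 → Oct 6, 1850: 365 days.
Oct 6, 1850 → Oct 6, 1851: 365 days.
Oct 6, 1851 → Oct 6, 1852: 366 days (Feb 29, 1852 is in that span).
Oct 6, 1852 → Oct 6, 1853: 365 days.
Oct 6, 1853 → Oct 6, 1854: 365 days.
Oct 6, 1854 → Oct 6, 1855: 365 days.
Oct 6, 1855 → Nov 6, 1855: 31 days (October has 31).
Nov 6, 1855 → Dec 6, 1855: 30 days (November has 30).
Dec 6, 1855 → Dec 31, 1855: 25 days.
Total: 4469 days.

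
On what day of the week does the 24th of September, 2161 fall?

Thursday

Doomsday rule: the anchor day for the 2100s is Sunday. For year 61: 61÷12 = 5 r 1, and 1÷4 = 0, so 5+1+0 = 6.
Sunday + 6 ≡ Saturday — that's 2161's doomsday.
In September the doomsday date is Sep 5.
Sep 24 is 19 days after Sep 5; 19 mod 7 = 5, so Saturday + 5 = Thursday.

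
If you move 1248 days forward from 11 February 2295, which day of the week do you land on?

Wednesday

Feb 11, 2295 is a Monday.
1248 mod 7 = 2, so 1248 days after a Monday is Monday + 2 = Wednesday.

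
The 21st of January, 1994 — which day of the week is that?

Friday

Doomsday rule: the anchor day for the 1900s is Wednesday. For year 94: 94÷12 = 7 r 10, and 10÷4 = 2, so 7+10+2 = 19.
Wednesday + 19 ≡ Monday — that's 1994's doomsday.
In January the doomsday date is Jan 3 (1994 is not a leap year).
Jan 21 is 18 days after Jan 3; 18 mod 7 = 4, so Monday + 4 = Friday.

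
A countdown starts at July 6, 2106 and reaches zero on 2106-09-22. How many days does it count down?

78

Jul 6, 2106 → Aug 6, 2106: 31 days (July has 31).
Aug 6, 2106 → Sep 6, 2106: 31 days (August has 31).
Sep 6, 2106 → Sep 22, 2106: 16 days.
Total: 78 days.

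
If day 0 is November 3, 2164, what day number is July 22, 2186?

7931

Nov 3, 2164 → Nov 3, 2165: 365 days.
Nov 3, 2165 → Nov 3, 2166: 365 days.
Nov 3, 2166 → Nov 3, 2167: 365 days.
Nov 3, 2167 → Nov 3, 2168: 366 days (Feb 29, 2168 is in that span).
Nov 3, 2168 → Nov 3, 2169: 365 days.
Nov 3, 2169 → Nov 3, 2170: 365 days.
Nov 3, 2170 → Nov 3, 2171: 365 days.
Nov 3, 2171 → Nov 3, 2172: 366 days (Feb 29, 2172 is in that span).
Nov 3, 2172 → Nov 3, 2173: 365 days.
Nov 3, 2173 → Nov 3, 2174: 365 days.
Nov 3, 2174 → Nov 3, 2175: 365 days.
Nov 3, 2175 → Nov 3, 2176: 366 days (Feb 29, 2176 is in that span).
Nov 3, 2176 → Nov 3, 2177: 365 days.
Nov 3, 2177 → Nov 3, 2178: 365 days.
Nov 3, 2178 → Nov 3, 2179: 365 days.
Nov 3, 2179 → Nov 3, 2180: 366 days (Feb 29, 2180 is in that span).
Nov 3, 2180 → Nov 3, 2181: 365 days.
Nov 3, 2181 → Nov 3, 2182: 365 days.
Nov 3, 2182 → Nov 3, 2183: 365 days.
Nov 3, 2183 → Nov 3, 2184: 366 days (Feb 29, 2184 is in that span).
Nov 3, 2184 → Nov 3, 2185: 365 days.
Nov 3, 2185 → Dec 3, 2185: 30 days (November has 30).
Dec 3, 2185 → Jan 3, 2186: 31 days (December has 31).
Jan 3, 2186 → Feb 3, 2186: 31 days (January has 31).
Feb 3, 2186 → Mar 3, 2186: 28 days (February has 28).
Mar 3, 2186 → Apr 3, 2186: 31 days (March has 31).
Apr 3, 2186 → May 3, 2186: 30 days (April has 30).
May 3, 2186 → Jun 3, 2186: 31 days (May has 31).
Jun 3, 2186 → Jul 3, 2186: 30 days (June has 30).
Jul 3, 2186 → Jul 22, 2186: 19 days.
Total: 7931 days.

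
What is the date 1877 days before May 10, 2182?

−365 (one year) → May 10, 2181 (1512 left).
−365 (one year) → May 10, 2180 (1147 left).
−366 (one year; includes Feb 29, 2180) → May 10, 2179 (781 left).
−365 (one year) → May 10, 2178 (416 left).
−365 (one year) → May 10, 2177 (51 left).
−10 → Apr 30, 2177 (end of Apr, 30 days; 41 left).
−30 → Mar 31, 2177 (end of Mar, 31 days; 11 left).
−11 → Mar 20, 2177.

March 20, 2177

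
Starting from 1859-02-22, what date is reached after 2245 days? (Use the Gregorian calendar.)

April 16, 1865

+365 (one year) → Feb 22, 1860 (1880 left).
+366 (one year; includes Feb 29, 1860) → Feb 22, 1861 (1514 left).
+365 (one year) → Feb 22, 1862 (1149 left).
+365 (one year) → Feb 22, 1863 (784 left).
+365 (one year) → Feb 22, 1864 (419 left).
+366 (one year; includes Feb 29, 1864) → Feb 22, 1865 (53 left).
Feb has 28 days: +7 → Mar 1, 1865 (46 left).
Mar has 31 days: +31 → Apr 1, 1865 (15 left).
+15 → Apr 16, 1865.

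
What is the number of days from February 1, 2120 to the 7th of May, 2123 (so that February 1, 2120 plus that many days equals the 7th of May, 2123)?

1191

Feb 1, 2120 → Feb 1, 2121: 366 days (Feb 29, 2120 is in that span).
Feb 1, 2121 → Feb 1, 2122: 365 days.
Feb 1, 2122 → Feb 1, 2123: 365 days.
Feb 1, 2123 → Mar 1, 2123: 28 days (February has 28).
Mar 1, 2123 → Apr 1, 2123: 31 days (March has 31).
Apr 1, 2123 → May 1, 2123: 30 days (April has 30).
May 1, 2123 → May 7, 2123: 6 days.
Total: 1191 days.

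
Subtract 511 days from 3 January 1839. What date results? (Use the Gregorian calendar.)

August 10, 1837

−365 (one year) → Jan 3, 1838 (146 left).
−3 → Dec 31, 1837 (end of Dec, 31 days; 143 left).
−31 → Nov 30, 1837 (end of Nov, 30 days; 112 left).
−30 → Oct 31, 1837 (end of Oct, 31 days; 82 left).
−31 → Sep 30, 1837 (end of Sep, 30 days; 51 left).
−30 → Aug 31, 1837 (end of Aug, 31 days; 21 left).
−21 → Aug 10, 1837.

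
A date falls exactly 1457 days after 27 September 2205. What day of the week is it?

Saturday

First find the weekday of Sep 27, 2205. Doomsday rule: the anchor day for the 2200s is Friday. For year 05: 5÷12 = 0 r 5, and 5÷4 = 1, so 0+5+1 = 6.
Friday + 6 ≡ Thursday — that's 2205's doomsday.
In September the doomsday date is Sep 5.
Sep 27 is 22 days after Sep 5; 22 mod 7 = 1, so Thursday + 1 = Friday.
1457 mod 7 = 1, so 1457 days after a Friday is Friday + 1 = Saturday.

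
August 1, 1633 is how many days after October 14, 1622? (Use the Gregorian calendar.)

Oct 14, 1622 → Oct 14, 1623: 365 days.
Oct 14, 1623 → Oct 14, 1624: 366 days (Feb 29, 1624 is in that span).
Oct 14, 1624 → Oct 14, 1625: 365 days.
Oct 14, 1625 → Oct 14, 1626: 365 days.
Oct 14, 1626 → Oct 14, 1627: 365 days.
Oct 14, 1627 → Oct 14, 1628: 366 days (Feb 29, 1628 is in that span).
Oct 14, 1628 → Oct 14, 1629: 365 days.
Oct 14, 1629 → Oct 14, 1630: 365 days.
Oct 14, 1630 → Oct 14, 1631: 365 days.
Oct 14, 1631 → Oct 14, 1632: 366 days (Feb 29, 1632 is in that span).
Oct 14, 1632 → Nov 14, 1632: 31 days (October has 31).
Nov 14, 1632 → Dec 14, 1632: 30 days (November has 30).
Dec 14, 1632 → Jan 14, 1633: 31 days (December has 31).
Jan 14, 1633 → Feb 14, 1633: 31 days (January has 31).
Feb 14, 1633 → Mar 14, 1633: 28 days (February has 28).
Mar 14, 1633 → Apr 14, 1633: 31 days (March has 31).
Apr 14, 1633 → May 14, 1633: 30 days (April has 30).
May 14, 1633 → Jun 14, 1633: 31 days (May has 31).
Jun 14, 1633 → Jul 14, 1633: 30 days (June has 30).
Jul 14, 1633 → Aug 1, 1633: 18 days.
Total: 3944 days.

3944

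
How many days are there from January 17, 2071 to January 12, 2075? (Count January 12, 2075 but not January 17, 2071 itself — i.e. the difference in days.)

Jan 17, 2071 → Jan 17, 2072: 365 days.
Jan 17, 2072 → Jan 17, 2073: 366 days (Feb 29, 2072 is in that span).
Jan 17, 2073 → Jan 17, 2074: 365 days.
Jan 17, 2074 → Feb 17, 2074: 31 days (January has 31).
Feb 17, 2074 → Mar 17, 2074: 28 days (February has 28).
Mar 17, 2074 → Apr 17, 2074: 31 days (March has 31).
Apr 17, 2074 → May 17, 2074: 30 days (April has 30).
May 17, 2074 → Jun 17, 2074: 31 days (May has 31).
Jun 17, 2074 → Jul 17, 2074: 30 days (June has 30).
Jul 17, 2074 → Aug 17, 2074: 31 days (July has 31).
Aug 17, 2074 → Sep 17, 2074: 31 days (August has 31).
Sep 17, 2074 → Oct 17, 2074: 30 days (September has 30).
Oct 17, 2074 → Nov 17, 2074: 31 days (October has 31).
Nov 17, 2074 → Dec 17, 2074: 30 days (November has 30).
Dec 17, 2074 → Jan 12, 2075: 26 days.
Total: 1456 days.

1456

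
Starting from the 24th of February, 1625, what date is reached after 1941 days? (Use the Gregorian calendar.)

June 19, 1630

+365 (one year) → Feb 24, 1626 (1576 left).
+365 (one year) → Feb 24, 1627 (1211 left).
+365 (one year) → Feb 24, 1628 (846 left).
+366 (one year; includes Feb 29, 1628) → Feb 24, 1629 (480 left).
+365 (one year) → Feb 24, 1630 (115 left).
Feb has 28 days: +5 → Mar 1, 1630 (110 left).
Mar has 31 days: +31 → Apr 1, 1630 (79 left).
Apr has 30 days: +30 → May 1, 1630 (49 left).
May has 31 days: +31 → Jun 1, 1630 (18 left).
+18 → Jun 19, 1630.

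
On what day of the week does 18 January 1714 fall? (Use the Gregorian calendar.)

Doomsday rule: the anchor day for the 1700s is Sunday. For year 14: 14÷12 = 1 r 2, and 2÷4 = 0, so 1+2+0 = 3.
Sunday + 3 ≡ Wednesday — that's 1714's doomsday.
In January the doomsday date is Jan 3 (1714 is not a leap year).
Jan 18 is 15 days after Jan 3; 15 mod 7 = 1, so Wednesday + 1 = Thursday.

Thursday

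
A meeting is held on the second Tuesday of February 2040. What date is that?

February 14, 2040

February 1, 2040 is a Wednesday.
The first Tuesday is therefore February 7 (6 days later).
The second Tuesday is 7 + 1×7 = February 14.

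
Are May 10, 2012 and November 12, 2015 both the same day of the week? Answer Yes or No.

Yes

From May 10, 2012 to Nov 12, 2015 is 1281 days.
1281 mod 7 = 0, so they are the same weekday.
(May 10, 2012 is a Thursday; Nov 12, 2015 is a Thursday.)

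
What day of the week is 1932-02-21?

Doomsday rule: the anchor day for the 1900s is Wednesday. For year 32: 32÷12 = 2 r 8, and 8÷4 = 2, so 2+8+2 = 12.
Wednesday + 12 ≡ Monday — that's 1932's doomsday.
In February the doomsday date is Feb 29 (1932 is a leap year (divisible by 4)).
Feb 21 is 8 days before Feb 29; 8 mod 7 = 1, so Monday − 1 = Sunday.

Sunday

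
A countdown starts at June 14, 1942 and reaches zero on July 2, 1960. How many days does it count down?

6593

Jun 14, 1942 → Jun 14, 1943: 365 days.
Jun 14, 1943 → Jun 14, 1944: 366 days (Feb 29, 1944 is in that span).
Jun 14, 1944 → Jun 14, 1945: 365 days.
Jun 14, 1945 → Jun 14, 1946: 365 days.
Jun 14, 1946 → Jun 14, 1947: 365 days.
Jun 14, 1947 → Jun 14, 1948: 366 days (Feb 29, 1948 is in that span).
Jun 14, 1948 → Jun 14, 1949: 365 days.
Jun 14, 1949 → Jun 14, 1950: 365 days.
Jun 14, 1950 → Jun 14, 1951: 365 days.
Jun 14, 1951 → Jun 14, 1952: 366 days (Feb 29, 1952 is in that span).
Jun 14, 1952 → Jun 14, 1953: 365 days.
Jun 14, 1953 → Jun 14, 1954: 365 days.
Jun 14, 1954 → Jun 14, 1955: 365 days.
Jun 14, 1955 → Jun 14, 1956: 366 days (Feb 29, 1956 is in that span).
Jun 14, 1956 → Jun 14, 1957: 365 days.
Jun 14, 1957 → Jun 14, 1958: 365 days.
Jun 14, 1958 → Jun 14, 1959: 365 days.
Jun 14, 1959 → Jul 14, 1959: 30 days (June has 30).
Jul 14, 1959 → Aug 14, 1959: 31 days (July has 31).
Aug 14, 1959 → Sep 14, 1959: 31 days (August has 31).
Sep 14, 1959 → Oct 14, 1959: 30 days (September has 30).
Oct 14, 1959 → Nov 14, 1959: 31 days (October has 31).
Nov 14, 1959 → Dec 14, 1959: 30 days (November has 30).
Dec 14, 1959 → Jan 14, 1960: 31 days (December has 31).
Jan 14, 1960 → Feb 14, 1960: 31 days (January has 31).
Feb 14, 1960 → Mar 14, 1960: 29 days (February has 29).
Mar 14, 1960 → Apr 14, 1960: 31 days (March has 31).
Apr 14, 1960 → May 14, 1960: 30 days (April has 30).
May 14, 1960 → Jun 14, 1960: 31 days (May has 31).
Jun 14, 1960 → Jul 2, 1960: 18 days.
Total: 6593 days.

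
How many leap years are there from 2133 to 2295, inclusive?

39

Multiples of 4 in [2133,2295]: 40.
Of those, multiples of 100: 1 (not leap unless ÷400).
Multiples of 400: 0.
Leap years = 40 − 1 + 0 = 39.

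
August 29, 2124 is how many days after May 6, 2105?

May 6, 2105 → May 6, 2106: 365 days.
May 6, 2106 → May 6, 2107: 365 days.
May 6, 2107 → May 6, 2108: 366 days (Feb 29, 2108 is in that span).
May 6, 2108 → May 6, 2109: 365 days.
May 6, 2109 → May 6, 2110: 365 days.
May 6, 2110 → May 6, 2111: 365 days.
May 6, 2111 → May 6, 2112: 366 days (Feb 29, 2112 is in that span).
May 6, 2112 → May 6, 2113: 365 days.
May 6, 2113 → May 6, 2114: 365 days.
May 6, 2114 → May 6, 2115: 365 days.
May 6, 2115 → May 6, 2116: 366 days (Feb 29, 2116 is in that span).
May 6, 2116 → May 6, 2117: 365 days.
May 6, 2117 → May 6, 2118: 365 days.
May 6, 2118 → May 6, 2119: 365 days.
May 6, 2119 → May 6, 2120: 366 days (Feb 29, 2120 is in that span).
May 6, 2120 → May 6, 2121: 365 days.
May 6, 2121 → May 6, 2122: 365 days.
May 6, 2122 → May 6, 2123: 365 days.
May 6, 2123 → May 6, 2124: 366 days (Feb 29, 2124 is in that span).
May 6, 2124 → Jun 6, 2124: 31 days (May has 31).
Jun 6, 2124 → Jul 6, 2124: 30 days (June has 30).
Jul 6, 2124 → Aug 6, 2124: 31 days (July has 31).
Aug 6, 2124 → Aug 29, 2124: 23 days.
Total: 7055 days.

7055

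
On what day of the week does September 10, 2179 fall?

Doomsday rule: the anchor day for the 2100s is Sunday. For year 79: 79÷12 = 6 r 7, and 7÷4 = 1, so 6+7+1 = 14.
Sunday + 14 ≡ Sunday — that's 2179's doomsday.
In September the doomsday date is Sep 5.
Sep 10 is 5 days after Sep 5; 5 mod 7 = 5, so Sunday + 5 = Friday.

Friday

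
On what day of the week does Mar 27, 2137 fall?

Doomsday rule: the anchor day for the 2100s is Sunday. For year 37: 37÷12 = 3 r 1, and 1÷4 = 0, so 3+1+0 = 4.
Sunday + 4 ≡ Thursday — that's 2137's doomsday.
In March the doomsday date is Mar 14.
Mar 27 is 13 days after Mar 14; 13 mod 7 = 6, so Thursday + 6 = Wednesday.

Wednesday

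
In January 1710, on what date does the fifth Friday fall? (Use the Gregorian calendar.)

January 1, 1710 is a Wednesday.
The first Friday is therefore January 3 (2 days later).
The fifth Friday is 3 + 4×7 = January 31.

January 31, 1710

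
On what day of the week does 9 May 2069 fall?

Thursday

Doomsday rule: the anchor day for the 2000s is Tuesday. For year 69: 69÷12 = 5 r 9, and 9÷4 = 2, so 5+9+2 = 16.
Tuesday + 16 ≡ Thursday — that's 2069's doomsday.
In May the doomsday date is May 9.
May 9 is the doomsday itself: Thursday.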